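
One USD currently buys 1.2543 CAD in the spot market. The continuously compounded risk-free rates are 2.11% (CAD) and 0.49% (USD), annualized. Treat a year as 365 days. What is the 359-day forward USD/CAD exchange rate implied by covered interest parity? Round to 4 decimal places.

1.2744

F = S·e^((r_CAD − r_USD)T) = 1.2543 · e^((0.0211 − 0.0049) × 359/365)
= 1.2543 · e^0.015934 = 1.2543 × 1.016062
F = 1.2744 CAD per USD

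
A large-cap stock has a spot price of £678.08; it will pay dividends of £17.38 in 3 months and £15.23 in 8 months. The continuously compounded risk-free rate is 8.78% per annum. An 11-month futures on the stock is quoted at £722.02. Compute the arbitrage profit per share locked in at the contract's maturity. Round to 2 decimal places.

PV(dividends) I = 17.38·e^(−0.0878·3/12) + 15.23·e^(−0.0878·8/12) = 31.3668
Fair futures F* = (S − I)·e^(rT) = (678.08 − 31.3668)·e^0.080483 = 646.7132 × 1.083810 = 700.9142
Market £722.02 > fair 700.9142: forward overpriced → cash-and-carry (borrow at r, buy the stock and collect the dividends, short the forward).
Profit at T = |F_mkt − F*| = |722.02 − 700.9142| = £21.11 per share

£21.11 per share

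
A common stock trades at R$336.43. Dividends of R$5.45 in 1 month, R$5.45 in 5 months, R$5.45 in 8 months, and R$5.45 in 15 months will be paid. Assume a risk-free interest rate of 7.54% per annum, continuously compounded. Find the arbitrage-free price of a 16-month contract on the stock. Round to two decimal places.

PV(dividends) I = 5.45·e^(−0.0754·1/12) + 5.45·e^(−0.0754·5/12) + 5.45·e^(−0.0754·8/12) + 5.45·e^(−0.0754·15/12)
I = 5.4159 + 5.2814 + 5.1828 + 4.9598 = 20.8399
F = (S − I)·e^(rT) = (336.43 − 20.8399) · e^(0.0754·16/12)
= 315.5901 · e^0.100533 = 315.5901 × 1.105760 = R$348.97

R$348.97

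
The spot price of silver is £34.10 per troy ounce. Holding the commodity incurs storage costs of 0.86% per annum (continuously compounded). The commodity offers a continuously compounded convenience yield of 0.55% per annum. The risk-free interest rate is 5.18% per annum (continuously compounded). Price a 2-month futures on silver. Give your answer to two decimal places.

Net carry = r + u − y = 0.0518 + 0.0086 − 0.0055 = 0.0549
F = S·e^((r+u−y)T) = 34.10 · e^(0.0549 × 2/12) = 34.10 · e^0.009150
= 34.10 × 1.009192 = £34.41 per troy ounce

£34.41 per troy ounce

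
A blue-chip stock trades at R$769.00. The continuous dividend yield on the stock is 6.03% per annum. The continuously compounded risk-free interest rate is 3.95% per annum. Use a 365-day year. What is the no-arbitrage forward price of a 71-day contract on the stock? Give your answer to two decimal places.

R$765.89

F = S·e^((r − q)T) = 769.00 · e^((0.0395 − 0.0603) × 71/365)
= 769.00 · e^-0.004046 = 769.00 × 0.995962
F = R$765.89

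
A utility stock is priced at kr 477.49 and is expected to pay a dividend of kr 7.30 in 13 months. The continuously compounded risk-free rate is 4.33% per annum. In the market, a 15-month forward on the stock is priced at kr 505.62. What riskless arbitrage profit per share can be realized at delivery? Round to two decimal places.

PV(dividends) I = 7.30·e^(−0.0433·13/12) = 6.9655
Fair forward F* = (S − I)·e^(rT) = (477.49 − 6.9655)·e^0.054125 = 470.5245 × 1.055617 = 496.6937
Market kr 505.62 > fair 496.6937: forward overpriced → cash-and-carry (borrow at r, buy the stock and collect the dividends, short the forward).
Profit at T = |F_mkt − F*| = |505.62 − 496.6937| = kr 8.93 per share

kr 8.93 per share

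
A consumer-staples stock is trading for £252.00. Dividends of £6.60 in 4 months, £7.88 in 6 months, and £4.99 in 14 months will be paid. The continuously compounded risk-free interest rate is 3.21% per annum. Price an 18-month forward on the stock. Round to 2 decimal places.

£244.40

PV(dividends) I = 6.60·e^(−0.0321·4/12) + 7.88·e^(−0.0321·6/12) + 4.99·e^(−0.0321·14/12)
I = 6.5298 + 7.7545 + 4.8066 = 19.0909
F = (S − I)·e^(rT) = (252.00 − 19.0909) · e^(0.0321·18/12)
= 232.9091 · e^0.048150 = 232.9091 × 1.049328 = £244.40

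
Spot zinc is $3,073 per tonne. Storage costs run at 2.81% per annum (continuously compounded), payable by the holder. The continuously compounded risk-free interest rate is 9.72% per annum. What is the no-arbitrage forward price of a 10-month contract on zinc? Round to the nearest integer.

Net carry = r + u − y = 0.0972 + 0.0281 − 0.0000 = 0.1253
F = S·e^((r+u−y)T) = 3073 · e^(0.1253 × 10/12) = 3073 · e^0.104417
= 3073 × 1.110063 = $3,411 per tonne

$3,411 per tonne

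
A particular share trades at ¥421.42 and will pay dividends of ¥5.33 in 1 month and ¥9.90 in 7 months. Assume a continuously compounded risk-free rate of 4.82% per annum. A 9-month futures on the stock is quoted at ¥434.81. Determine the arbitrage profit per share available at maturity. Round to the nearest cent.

PV(dividends) I = 5.33·e^(−0.0482·1/12) + 9.90·e^(−0.0482·7/12) = 14.9342
Fair futures F* = (S − I)·e^(rT) = (421.42 − 14.9342)·e^0.036150 = 406.4858 × 1.036811 = 421.4489
Market ¥434.81 > fair 421.4489: forward overpriced → cash-and-carry (borrow at r, buy the stock and collect the dividends, short the forward).
Profit at T = |F_mkt − F*| = |434.81 − 421.4489| = ¥13.36 per share

¥13.36 per share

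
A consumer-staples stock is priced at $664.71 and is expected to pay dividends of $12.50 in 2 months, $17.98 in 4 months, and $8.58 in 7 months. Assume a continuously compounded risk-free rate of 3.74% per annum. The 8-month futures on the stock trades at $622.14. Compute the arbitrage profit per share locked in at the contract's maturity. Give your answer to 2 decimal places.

$19.80 per share

PV(dividends) I = 12.50·e^(−0.0374·2/12) + 17.98·e^(−0.0374·4/12) + 8.58·e^(−0.0374·7/12) = 38.5744
Fair futures F* = (S − I)·e^(rT) = (664.71 − 38.5744)·e^0.024933 = 626.1356 × 1.025246 = 641.9430
Market $622.14 < fair 641.9430: forward underpriced → reverse cash-and-carry (short the stock, invest proceeds at r, pay the dividends, go long the forward).
Profit at T = |F_mkt − F*| = |622.14 − 641.9430| = $19.80 per share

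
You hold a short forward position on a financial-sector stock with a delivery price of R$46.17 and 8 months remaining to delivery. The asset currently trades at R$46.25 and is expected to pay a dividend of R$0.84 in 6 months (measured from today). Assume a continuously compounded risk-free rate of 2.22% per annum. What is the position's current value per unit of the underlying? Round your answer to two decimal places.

PV(remaining dividends) I = 0.84·e^(−0.0222·6/12) = 0.8307
Current forward F = (S − I)·e^(rT) = (46.25 − 0.8307)·e^(0.0222·8/12) = 45.4193 × 1.014910 = 46.0965
Value (long) = (F − K)·e^(−rT) = (46.0965 − 46.17) × 0.985309 = -0.0724
Short position value = −(long value) = R$0.07

R$0.07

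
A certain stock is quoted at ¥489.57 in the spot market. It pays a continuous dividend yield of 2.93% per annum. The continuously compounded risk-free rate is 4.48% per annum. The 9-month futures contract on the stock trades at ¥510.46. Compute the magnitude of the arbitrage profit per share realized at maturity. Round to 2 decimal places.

¥15.17 per share

Fair futures: F* = S·e^(carry·T), with carry = (r − q) = 0.0448 − 0.0293 = 0.0155
F* = 489.57 · e^(0.0155 × 9/12) = 489.57 · e^0.011625 = 489.57 × 1.011693 = ¥495.2945
Market ¥510.46 > fair ¥495.2945: forward overpriced → cash-and-carry (buy spot, short the forward).
At maturity, profit = |F_mkt − F*| = |510.46 − 495.2945| = ¥15.17 per share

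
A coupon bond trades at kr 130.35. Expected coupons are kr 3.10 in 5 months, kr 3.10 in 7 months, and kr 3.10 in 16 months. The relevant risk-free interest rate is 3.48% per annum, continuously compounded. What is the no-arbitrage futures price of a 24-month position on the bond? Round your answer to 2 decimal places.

PV(coupons) I = 3.10·e^(−0.0348·5/12) + 3.10·e^(−0.0348·7/12) + 3.10·e^(−0.0348·16/12)
I = 3.0554 + 3.0377 + 2.9594 = 9.0525
F = (S − I)·e^(rT) = (130.35 − 9.0525) · e^(0.0348·24/12)
= 121.2975 · e^0.069600 = 121.2975 × 1.072079 = kr 130.04

kr 130.04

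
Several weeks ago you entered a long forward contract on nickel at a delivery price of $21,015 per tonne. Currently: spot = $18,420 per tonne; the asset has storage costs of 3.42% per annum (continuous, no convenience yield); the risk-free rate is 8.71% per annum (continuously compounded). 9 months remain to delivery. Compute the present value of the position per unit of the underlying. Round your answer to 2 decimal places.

Current fair forward for the remaining 9 months: F = S·e^((r + u)·T), (r + u) = 0.0871 + 0.0342 = 0.1213
F = 18420 · e^(0.1213 × 9/12) = 18420 × 1.09524162 = 20174.3506
Value of long forward = (F − K)·e^(−rT) = (20174.3506 − 21015) · e^(−0.0871·9/12)
= -840.6494 × 0.93676297 = -787.49

-$787.49 per tonne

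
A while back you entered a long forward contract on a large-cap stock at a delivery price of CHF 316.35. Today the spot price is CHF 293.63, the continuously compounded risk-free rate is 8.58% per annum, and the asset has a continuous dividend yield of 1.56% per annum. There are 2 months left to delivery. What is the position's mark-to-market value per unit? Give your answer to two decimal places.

-CHF 18.99

Current fair forward for the remaining 2 months: F = S·e^((r − q)·T), (r − q) = 0.0858 − 0.0156 = 0.0702
F = 293.63 · e^(0.0702 × 2/12) = 293.63 × 1.011769 = 297.0857
Value of long forward = (F − K)·e^(−rT) = (297.0857 − 316.35) · e^(−0.0858·2/12)
= -19.2643 × 0.985802 = -18.99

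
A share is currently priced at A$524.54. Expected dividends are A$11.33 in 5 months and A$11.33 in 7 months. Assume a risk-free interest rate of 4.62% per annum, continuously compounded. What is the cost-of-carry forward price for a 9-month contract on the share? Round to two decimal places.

PV(dividends) I = 11.33·e^(−0.0462·5/12) + 11.33·e^(−0.0462·7/12)
I = 11.1140 + 11.0287 = 22.1427
F = (S − I)·e^(rT) = (524.54 − 22.1427) · e^(0.0462·9/12)
= 502.3973 · e^0.034650 = 502.3973 × 1.035257 = A$520.11

A$520.11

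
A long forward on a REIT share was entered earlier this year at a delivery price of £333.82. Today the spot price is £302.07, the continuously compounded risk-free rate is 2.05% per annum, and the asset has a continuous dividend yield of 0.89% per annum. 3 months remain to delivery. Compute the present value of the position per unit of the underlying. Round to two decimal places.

-£30.71

Current fair forward for the remaining 3 months: F = S·e^((r − q)·T), (r − q) = 0.0205 − 0.0089 = 0.0116
F = 302.07 · e^(0.0116 × 3/12) = 302.07 × 1.002904 = 302.9472
Value of long forward = (F − K)·e^(−rT) = (302.9472 − 333.82) · e^(−0.0205·3/12)
= -30.8728 × 0.994888 = -30.71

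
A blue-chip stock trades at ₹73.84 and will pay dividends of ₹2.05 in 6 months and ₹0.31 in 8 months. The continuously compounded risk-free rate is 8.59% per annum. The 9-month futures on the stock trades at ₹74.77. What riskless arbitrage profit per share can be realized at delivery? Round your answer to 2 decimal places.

₹1.58 per share

PV(dividends) I = 2.05·e^(−0.0859·6/12) + 0.31·e^(−0.0859·8/12) = 2.2566
Fair futures F* = (S − I)·e^(rT) = (73.84 − 2.2566)·e^0.064425 = 71.5834 × 1.066546 = 76.3470
Market ₹74.77 < fair 76.3470: forward underpriced → reverse cash-and-carry (short the stock, invest proceeds at r, pay the dividends, go long the forward).
Profit at T = |F_mkt − F*| = |74.77 − 76.3470| = ₹1.58 per share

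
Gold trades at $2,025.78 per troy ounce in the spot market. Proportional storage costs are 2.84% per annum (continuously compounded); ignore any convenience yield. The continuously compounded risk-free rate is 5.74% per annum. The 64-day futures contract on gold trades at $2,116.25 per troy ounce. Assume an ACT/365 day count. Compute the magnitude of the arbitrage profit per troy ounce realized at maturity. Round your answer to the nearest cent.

$59.76 per troy ounce

Fair futures: F* = S·e^(carry·T), with carry = (r + u) = 0.0574 + 0.0284 = 0.0858
F* = 2025.78 · e^(0.0858 × 64/365) = 2025.78 · e^0.01504438 = 2025.78 × 1.01515812 = $2056.4870
Market $2116.25 > fair $2056.4870: forward overpriced → cash-and-carry (buy spot, short the forward).
At maturity, profit = |F_mkt − F*| = |2116.25 − 2056.4870| = $59.76 per troy ounce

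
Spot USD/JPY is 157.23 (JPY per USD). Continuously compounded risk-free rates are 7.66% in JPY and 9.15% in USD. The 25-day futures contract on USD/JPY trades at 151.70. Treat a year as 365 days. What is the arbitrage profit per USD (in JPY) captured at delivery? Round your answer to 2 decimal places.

5.37 per USD (in JPY)

Fair futures: F* = S·e^(carry·T), with carry = (r_JPY − r_USD) = 0.0766 − 0.0915 = -0.0149
F* = 157.23 · e^(-0.0149 × 25/365) = 157.23 · e^-0.001021 = 157.23 × 0.998980 = 157.0696
Market 151.70 < fair 157.0696: forward underpriced → reverse cash-and-carry (short spot, go long the forward).
At maturity, profit = |F_mkt − F*| = |151.70 − 157.0696| = 5.37 per USD (in JPY)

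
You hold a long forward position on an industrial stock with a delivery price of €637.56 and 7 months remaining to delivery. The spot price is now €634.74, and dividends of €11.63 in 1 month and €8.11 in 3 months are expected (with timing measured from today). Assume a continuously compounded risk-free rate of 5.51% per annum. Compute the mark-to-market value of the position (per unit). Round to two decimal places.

-€2.23

PV(remaining dividends) I = 11.63·e^(−0.0551·1/12) + 8.11·e^(−0.0551·3/12) = 19.5758
Current forward F = (S − I)·e^(rT) = (634.74 − 19.5758)·e^(0.0551·7/12) = 615.1642 × 1.032664 = 635.2579
Value (long) = (F − K)·e^(−rT) = (635.2579 − 637.56) × 0.968369 = -2.2293
Value = -€2.23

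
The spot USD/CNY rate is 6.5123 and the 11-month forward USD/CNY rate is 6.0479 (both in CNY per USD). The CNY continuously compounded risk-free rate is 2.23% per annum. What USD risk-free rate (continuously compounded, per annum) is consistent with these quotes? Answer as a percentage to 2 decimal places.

10.30%

F = S·e^((r_CNY − r_USD)T) ⇒ r_USD = r_CNY − ln(F/S)/T
ln(6.0479/6.5123) = -0.073982; /(11/12) = -0.080708
r_USD = 0.0223 + 0.080708 = 0.103008
r_USD = 10.30%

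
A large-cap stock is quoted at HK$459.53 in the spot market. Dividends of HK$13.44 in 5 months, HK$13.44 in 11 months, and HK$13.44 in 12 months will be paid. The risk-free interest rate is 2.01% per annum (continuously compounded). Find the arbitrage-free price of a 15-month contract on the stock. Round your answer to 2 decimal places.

HK$430.52

PV(dividends) I = 13.44·e^(−0.0201·5/12) + 13.44·e^(−0.0201·11/12) + 13.44·e^(−0.0201·12/12)
I = 13.3279 + 13.1946 + 13.1726 = 39.6951
F = (S − I)·e^(rT) = (459.53 − 39.6951) · e^(0.0201·15/12)
= 419.8349 · e^0.025125 = 419.8349 × 1.025443 = HK$430.52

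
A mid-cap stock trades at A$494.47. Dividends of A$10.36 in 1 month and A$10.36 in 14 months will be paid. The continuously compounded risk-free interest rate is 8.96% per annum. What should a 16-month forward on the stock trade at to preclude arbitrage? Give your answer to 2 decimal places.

PV(dividends) I = 10.36·e^(−0.0896·1/12) + 10.36·e^(−0.0896·14/12)
I = 10.2829 + 9.3317 = 19.6146
F = (S − I)·e^(rT) = (494.47 − 19.6146) · e^(0.0896·16/12)
= 474.8554 · e^0.119467 = 474.8554 × 1.126896 = A$535.11

A$535.11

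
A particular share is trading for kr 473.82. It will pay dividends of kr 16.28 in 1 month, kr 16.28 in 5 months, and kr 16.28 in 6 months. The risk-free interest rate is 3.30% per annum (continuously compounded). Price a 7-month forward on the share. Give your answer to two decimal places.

kr 433.78

PV(dividends) I = 16.28·e^(−0.0330·1/12) + 16.28·e^(−0.0330·5/12) + 16.28·e^(−0.0330·6/12)
I = 16.2353 + 16.0577 + 16.0136 = 48.3066
F = (S − I)·e^(rT) = (473.82 − 48.3066) · e^(0.0330·7/12)
= 425.5134 · e^0.019250 = 425.5134 × 1.019436 = kr 433.78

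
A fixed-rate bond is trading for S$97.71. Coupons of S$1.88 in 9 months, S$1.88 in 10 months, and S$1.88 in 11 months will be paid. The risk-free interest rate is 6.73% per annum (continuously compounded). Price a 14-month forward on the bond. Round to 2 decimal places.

PV(coupons) I = 1.88·e^(−0.0673·9/12) + 1.88·e^(−0.0673·10/12) + 1.88·e^(−0.0673·11/12)
I = 1.7875 + 1.7775 + 1.7675 = 5.3325
F = (S − I)·e^(rT) = (97.71 − 5.3325) · e^(0.0673·14/12)
= 92.3775 · e^0.078517 = 92.3775 × 1.081682 = S$99.92

S$99.92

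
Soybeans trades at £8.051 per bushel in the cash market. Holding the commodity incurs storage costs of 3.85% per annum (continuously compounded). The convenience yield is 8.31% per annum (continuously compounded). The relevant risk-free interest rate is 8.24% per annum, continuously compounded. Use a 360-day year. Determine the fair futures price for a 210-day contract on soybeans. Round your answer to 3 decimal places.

£8.230 per bushel

Net carry = r + u − y = 0.0824 + 0.0385 − 0.0831 = 0.0378
F = S·e^((r+u−y)T) = 8.051 · e^(0.0378 × 210/360) = 8.051 · e^0.022050
= 8.051 × 1.022295 = £8.230 per bushel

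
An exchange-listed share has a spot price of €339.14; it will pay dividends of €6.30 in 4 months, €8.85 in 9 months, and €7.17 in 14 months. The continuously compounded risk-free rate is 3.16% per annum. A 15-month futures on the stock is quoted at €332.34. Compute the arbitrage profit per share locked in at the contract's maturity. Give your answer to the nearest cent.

€2.20 per share

PV(dividends) I = 6.30·e^(−0.0316·4/12) + 8.85·e^(−0.0316·9/12) + 7.17·e^(−0.0316·14/12) = 21.7872
Fair futures F* = (S − I)·e^(rT) = (339.14 − 21.7872)·e^0.039500 = 317.3528 × 1.040290 = 330.1389
Market €332.34 > fair 330.1389: forward overpriced → cash-and-carry (borrow at r, buy the stock and collect the dividends, short the forward).
Profit at T = |F_mkt − F*| = |332.34 − 330.1389| = €2.20 per share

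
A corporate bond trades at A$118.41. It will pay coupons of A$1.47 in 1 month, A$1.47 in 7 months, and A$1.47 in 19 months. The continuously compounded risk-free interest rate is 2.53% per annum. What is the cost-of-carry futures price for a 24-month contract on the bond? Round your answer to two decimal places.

PV(coupons) I = 1.47·e^(−0.0253·1/12) + 1.47·e^(−0.0253·7/12) + 1.47·e^(−0.0253·19/12)
I = 1.4669 + 1.4485 + 1.4123 = 4.3277
F = (S − I)·e^(rT) = (118.41 − 4.3277) · e^(0.0253·24/12)
= 114.0823 · e^0.050600 = 114.0823 × 1.051902 = A$120.00

A$120.00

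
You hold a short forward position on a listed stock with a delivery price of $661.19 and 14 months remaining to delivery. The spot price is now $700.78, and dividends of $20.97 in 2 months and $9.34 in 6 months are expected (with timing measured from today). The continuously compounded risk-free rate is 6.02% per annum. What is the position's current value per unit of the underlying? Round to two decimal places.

PV(remaining dividends) I = 20.97·e^(−0.0602·2/12) + 9.34·e^(−0.0602·6/12) = 29.8237
Current forward F = (S − I)·e^(rT) = (700.78 − 29.8237)·e^(0.0602·14/12) = 670.9563 × 1.072758 = 719.7737
Value (long) = (F − K)·e^(−rT) = (719.7737 − 661.19) × 0.932176 = 54.6103
Short position value = −(long value) = -$54.61

-$54.61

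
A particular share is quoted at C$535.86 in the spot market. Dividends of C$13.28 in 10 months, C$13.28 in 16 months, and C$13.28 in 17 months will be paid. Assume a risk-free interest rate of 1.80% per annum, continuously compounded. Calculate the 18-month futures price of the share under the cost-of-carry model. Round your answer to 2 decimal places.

PV(dividends) I = 13.28·e^(−0.0180·10/12) + 13.28·e^(−0.0180·16/12) + 13.28·e^(−0.0180·17/12)
I = 13.0823 + 12.9651 + 12.9456 = 38.9930
F = (S − I)·e^(rT) = (535.86 − 38.9930) · e^(0.0180·18/12)
= 496.8670 · e^0.027000 = 496.8670 × 1.027368 = C$510.47

C$510.47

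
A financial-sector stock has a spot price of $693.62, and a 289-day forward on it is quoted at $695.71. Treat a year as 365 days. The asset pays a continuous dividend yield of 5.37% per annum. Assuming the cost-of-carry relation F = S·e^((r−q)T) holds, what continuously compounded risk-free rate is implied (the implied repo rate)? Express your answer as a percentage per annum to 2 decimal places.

5.75%

From F = S·e^((r−q)T): (r − q) = ln(F/S)/T
ln(695.71/693.62) = ln(1.003013) = 0.003008
(r − q) = 0.003008 / (289/365) = 0.003799
r = ln(F/S)/T + q = 0.003799 + 0.0537 = 0.057499
r = 5.75%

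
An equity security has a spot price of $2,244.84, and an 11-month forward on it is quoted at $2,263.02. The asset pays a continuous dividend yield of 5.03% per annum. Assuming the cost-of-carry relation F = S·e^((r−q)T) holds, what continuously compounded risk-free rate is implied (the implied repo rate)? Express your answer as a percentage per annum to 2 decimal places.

5.91%

From F = S·e^((r−q)T): (r − q) = ln(F/S)/T
ln(2263.02/2244.84) = ln(1.008099) = 0.008066
(r − q) = 0.008066 / (11/12) = 0.008799
r = ln(F/S)/T + q = 0.008799 + 0.0503 = 0.059099
r = 5.91%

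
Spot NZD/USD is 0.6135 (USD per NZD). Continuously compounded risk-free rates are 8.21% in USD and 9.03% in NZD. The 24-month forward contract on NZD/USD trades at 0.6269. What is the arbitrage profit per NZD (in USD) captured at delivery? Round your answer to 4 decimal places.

Fair forward: F* = S·e^(carry·T), with carry = (r_USD − r_NZD) = 0.0821 − 0.0903 = -0.0082
F* = 0.6135 · e^(-0.0082 × 24/12) = 0.6135 · e^-0.016400 = 0.6135 × 0.983734 = 0.6035
Market 0.6269 > fair 0.6035: forward overpriced → cash-and-carry (buy spot, short the forward).
At maturity, profit = |F_mkt − F*| = |0.6269 − 0.6035| = 0.0234 per NZD (in USD)

0.0234 per NZD (in USD)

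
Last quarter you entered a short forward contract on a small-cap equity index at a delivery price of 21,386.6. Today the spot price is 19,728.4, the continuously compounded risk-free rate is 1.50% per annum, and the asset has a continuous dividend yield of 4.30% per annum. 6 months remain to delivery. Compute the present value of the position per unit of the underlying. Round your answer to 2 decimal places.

1918.03

Current fair forward for the remaining 6 months: F = S·e^((r − q)·T), (r − q) = 0.0150 − 0.0430 = -0.0280
F = 19728.4 · e^(-0.0280 × 6/12) = 19728.4 × 0.98609754 = 19454.1267
Value of long forward = (F − K)·e^(−rT) = (19454.1267 − 21386.6) · e^(−0.0150·6/12)
= -1932.4733 × 0.99252805 = -1918.03
Short position value = −(long value) = 1918.03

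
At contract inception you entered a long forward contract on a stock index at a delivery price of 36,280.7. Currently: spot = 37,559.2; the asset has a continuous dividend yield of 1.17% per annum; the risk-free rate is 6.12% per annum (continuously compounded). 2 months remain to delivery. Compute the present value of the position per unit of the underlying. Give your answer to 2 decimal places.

1573.51

Current fair forward for the remaining 2 months: F = S·e^((r − q)·T), (r − q) = 0.0612 − 0.0117 = 0.0495
F = 37559.2 · e^(0.0495 × 2/12) = 37559.2 × 1.00828413 = 37870.3453
Value of long forward = (F − K)·e^(−rT) = (37870.3453 − 36280.7) · e^(−0.0612·2/12)
= 1589.6453 × 0.98985184 = 1573.51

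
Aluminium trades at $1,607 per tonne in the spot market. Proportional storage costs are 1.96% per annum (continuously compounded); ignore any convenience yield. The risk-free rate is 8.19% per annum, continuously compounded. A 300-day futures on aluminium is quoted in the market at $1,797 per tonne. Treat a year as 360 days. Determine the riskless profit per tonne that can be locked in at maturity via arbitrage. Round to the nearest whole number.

Fair futures: F* = S·e^(carry·T), with carry = (r + u) = 0.0819 + 0.0196 = 0.1015
F* = 1607 · e^(0.1015 × 300/360) = 1607 · e^0.084583 = 1607 × 1.088263 = $1748.8386
Market $1797 > fair $1748.8386: forward overpriced → cash-and-carry (buy spot, short the forward).
At maturity, profit = |F_mkt − F*| = |1797 − 1748.8386| = $48 per tonne

$48 per tonne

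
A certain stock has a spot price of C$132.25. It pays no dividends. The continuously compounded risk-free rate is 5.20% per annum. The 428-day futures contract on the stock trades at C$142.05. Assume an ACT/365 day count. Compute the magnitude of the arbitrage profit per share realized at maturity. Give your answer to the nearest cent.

C$1.49 per share

Fair futures: F* = S·e^(carry·T), with carry = r = 0.0520
F* = 132.25 · e^(0.0520 × 428/365) = 132.25 · e^0.060975 = 132.25 × 1.062872 = C$140.5648
Market C$142.05 > fair C$140.5648: forward overpriced → cash-and-carry (buy spot, short the forward).
At maturity, profit = |F_mkt − F*| = |142.05 − 140.5648| = C$1.49 per share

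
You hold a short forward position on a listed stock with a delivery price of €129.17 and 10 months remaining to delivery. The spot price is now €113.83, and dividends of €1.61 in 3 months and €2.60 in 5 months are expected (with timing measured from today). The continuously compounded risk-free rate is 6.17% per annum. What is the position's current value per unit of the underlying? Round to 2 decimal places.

€12.99

PV(remaining dividends) I = 1.61·e^(−0.0617·3/12) + 2.60·e^(−0.0617·5/12) = 4.1194
Current forward F = (S − I)·e^(rT) = (113.83 − 4.1194)·e^(0.0617·10/12) = 109.7106 × 1.052761 = 115.4990
Value (long) = (F − K)·e^(−rT) = (115.4990 − 129.17) × 0.949883 = -12.9859
Short position value = −(long value) = €12.99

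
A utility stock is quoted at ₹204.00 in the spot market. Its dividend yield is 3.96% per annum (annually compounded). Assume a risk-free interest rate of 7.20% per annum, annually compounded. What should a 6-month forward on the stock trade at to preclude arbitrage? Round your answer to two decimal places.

₹207.15

F = S · (1+r)^T / (1+q)^T
= 204.00 × 1.035374 / 1.019608 = 204.00 × 1.015463
F = ₹207.15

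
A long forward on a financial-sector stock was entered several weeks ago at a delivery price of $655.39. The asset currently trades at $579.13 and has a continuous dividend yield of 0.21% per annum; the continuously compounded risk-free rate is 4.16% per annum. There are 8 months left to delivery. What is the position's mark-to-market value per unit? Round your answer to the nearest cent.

-$59.14

Current fair forward for the remaining 8 months: F = S·e^((r − q)·T), (r − q) = 0.0416 − 0.0021 = 0.0395
F = 579.13 · e^(0.0395 × 8/12) = 579.13 × 1.026683 = 594.5829
Value of long forward = (F − K)·e^(−rT) = (594.5829 − 655.39) · e^(−0.0416·8/12)
= -60.8071 × 0.972648 = -59.14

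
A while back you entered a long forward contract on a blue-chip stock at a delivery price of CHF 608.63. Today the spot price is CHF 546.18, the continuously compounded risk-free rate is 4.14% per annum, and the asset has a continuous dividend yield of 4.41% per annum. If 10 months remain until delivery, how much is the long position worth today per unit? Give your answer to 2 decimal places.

-CHF 61.52

Current fair forward for the remaining 10 months: F = S·e^((r − q)·T), (r − q) = 0.0414 − 0.0441 = -0.0027
F = 546.18 · e^(-0.0027 × 10/12) = 546.18 × 0.997753 = 544.9527
Value of long forward = (F − K)·e^(−rT) = (544.9527 − 608.63) · e^(−0.0414·10/12)
= -63.6773 × 0.966088 = -61.52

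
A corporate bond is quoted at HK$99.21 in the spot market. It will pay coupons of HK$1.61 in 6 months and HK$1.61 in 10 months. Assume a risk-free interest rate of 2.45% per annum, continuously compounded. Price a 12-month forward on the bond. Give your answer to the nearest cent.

PV(coupons) I = 1.61·e^(−0.0245·6/12) + 1.61·e^(−0.0245·10/12)
I = 1.5904 + 1.5775 = 3.1679
F = (S − I)·e^(rT) = (99.21 − 3.1679) · e^(0.0245·12/12)
= 96.0421 · e^0.024500 = 96.0421 × 1.024803 = HK$98.42

HK$98.42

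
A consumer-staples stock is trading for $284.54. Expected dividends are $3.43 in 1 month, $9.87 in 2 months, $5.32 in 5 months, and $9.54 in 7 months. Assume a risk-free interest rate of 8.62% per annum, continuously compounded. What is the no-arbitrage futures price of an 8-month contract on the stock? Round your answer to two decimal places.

$272.41

PV(dividends) I = 3.43·e^(−0.0862·1/12) + 9.87·e^(−0.0862·2/12) + 5.32·e^(−0.0862·5/12) + 9.54·e^(−0.0862·7/12)
I = 3.4054 + 9.7292 + 5.1323 + 9.0722 = 27.3391
F = (S − I)·e^(rT) = (284.54 − 27.3391) · e^(0.0862·8/12)
= 257.2009 · e^0.057467 = 257.2009 × 1.059150 = $272.41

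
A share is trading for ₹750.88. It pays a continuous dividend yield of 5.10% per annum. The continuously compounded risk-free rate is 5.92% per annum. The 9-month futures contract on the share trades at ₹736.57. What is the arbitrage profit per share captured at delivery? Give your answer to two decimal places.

Fair futures: F* = S·e^(carry·T), with carry = (r − q) = 0.0592 − 0.0510 = 0.0082
F* = 750.88 · e^(0.0082 × 9/12) = 750.88 · e^0.006150 = 750.88 × 1.006169 = ₹755.5122
Market ₹736.57 < fair ₹755.5122: forward underpriced → reverse cash-and-carry (short spot, go long the forward).
At maturity, profit = |F_mkt − F*| = |736.57 − 755.5122| = ₹18.94 per share

₹18.94 per share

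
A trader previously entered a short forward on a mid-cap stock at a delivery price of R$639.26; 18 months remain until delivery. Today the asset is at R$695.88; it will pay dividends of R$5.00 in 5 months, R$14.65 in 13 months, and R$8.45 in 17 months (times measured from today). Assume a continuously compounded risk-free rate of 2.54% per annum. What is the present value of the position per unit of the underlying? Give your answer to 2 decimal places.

-R$53.17

PV(remaining dividends) I = 5.00·e^(−0.0254·5/12) + 14.65·e^(−0.0254·13/12) + 8.45·e^(−0.0254·17/12) = 27.3511
Current forward F = (S − I)·e^(rT) = (695.88 − 27.3511)·e^(0.0254·18/12) = 668.5289 × 1.038835 = 694.4912
Value (long) = (F − K)·e^(−rT) = (694.4912 − 639.26) × 0.962617 = 53.1665
Short position value = −(long value) = -R$53.17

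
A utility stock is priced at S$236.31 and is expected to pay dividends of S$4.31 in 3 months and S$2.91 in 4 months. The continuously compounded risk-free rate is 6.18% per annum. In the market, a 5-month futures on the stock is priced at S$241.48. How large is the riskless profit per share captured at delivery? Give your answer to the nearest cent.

PV(dividends) I = 4.31·e^(−0.0618·3/12) + 2.91·e^(−0.0618·4/12) = 7.0946
Fair futures F* = (S − I)·e^(rT) = (236.31 − 7.0946)·e^0.025750 = 229.2154 × 1.026084 = 235.1943
Market S$241.48 > fair 235.1943: forward overpriced → cash-and-carry (borrow at r, buy the stock and collect the dividends, short the forward).
Profit at T = |F_mkt − F*| = |241.48 − 235.1943| = S$6.29 per share

S$6.29 per share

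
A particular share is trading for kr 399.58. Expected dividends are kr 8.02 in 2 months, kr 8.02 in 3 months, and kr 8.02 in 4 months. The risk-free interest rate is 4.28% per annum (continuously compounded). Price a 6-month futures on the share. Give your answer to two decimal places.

PV(dividends) I = 8.02·e^(−0.0428·2/12) + 8.02·e^(−0.0428·3/12) + 8.02·e^(−0.0428·4/12)
I = 7.9630 + 7.9346 + 7.9064 = 23.8040
F = (S − I)·e^(rT) = (399.58 − 23.8040) · e^(0.0428·6/12)
= 375.7760 · e^0.021400 = 375.7760 × 1.021631 = kr 383.90

kr 383.90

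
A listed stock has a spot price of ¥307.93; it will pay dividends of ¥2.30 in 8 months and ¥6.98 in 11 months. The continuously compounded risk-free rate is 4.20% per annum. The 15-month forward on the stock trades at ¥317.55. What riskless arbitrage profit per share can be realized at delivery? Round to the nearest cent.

¥2.46 per share

PV(dividends) I = 2.30·e^(−0.0420·8/12) + 6.98·e^(−0.0420·11/12) = 8.9529
Fair forward F* = (S − I)·e^(rT) = (307.93 − 8.9529)·e^0.052500 = 298.9771 × 1.053903 = 315.0929
Market ¥317.55 > fair 315.0929: forward overpriced → cash-and-carry (borrow at r, buy the stock and collect the dividends, short the forward).
Profit at T = |F_mkt − F*| = |317.55 − 315.0929| = ¥2.46 per share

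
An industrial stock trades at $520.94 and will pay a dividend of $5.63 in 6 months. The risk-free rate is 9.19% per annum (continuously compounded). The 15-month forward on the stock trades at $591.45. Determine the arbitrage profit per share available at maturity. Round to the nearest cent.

PV(dividends) I = 5.63·e^(−0.0919·6/12) = 5.3772
Fair forward F* = (S − I)·e^(rT) = (520.94 − 5.3772)·e^0.114875 = 515.5628 × 1.121733 = 578.3238
Market $591.45 > fair 578.3238: forward overpriced → cash-and-carry (borrow at r, buy the stock and collect the dividends, short the forward).
Profit at T = |F_mkt − F*| = |591.45 − 578.3238| = $13.13 per share

$13.13 per share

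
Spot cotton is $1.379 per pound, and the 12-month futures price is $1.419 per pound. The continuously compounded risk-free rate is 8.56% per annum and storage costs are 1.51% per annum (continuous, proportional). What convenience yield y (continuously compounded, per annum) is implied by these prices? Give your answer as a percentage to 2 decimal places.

7.21%

F = S·e^((r+u−y)T) ⇒ (r+u−y) = ln(F/S)/T
ln(1.419/1.379) = 0.028594; /T ⇒ 0.028594
y = r + u − ln(F/S)/T = 0.0856 + 0.0151 − 0.028594 = 0.072106
y = 7.21%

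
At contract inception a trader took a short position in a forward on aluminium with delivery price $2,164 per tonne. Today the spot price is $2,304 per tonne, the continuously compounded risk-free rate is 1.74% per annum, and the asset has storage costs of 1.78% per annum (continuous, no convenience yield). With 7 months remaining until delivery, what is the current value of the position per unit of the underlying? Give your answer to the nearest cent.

-$185.90 per tonne

Current fair forward for the remaining 7 months: F = S·e^((r + u)·T), (r + u) = 0.0174 + 0.0178 = 0.0352
F = 2304 · e^(0.0352 × 7/12) = 2304 × 1.02074559 = 2351.7978
Value of long forward = (F − K)·e^(−rT) = (2351.7978 − 2164) · e^(−0.0174·7/12)
= 187.7978 × 0.98990134 = 185.90
Short position value = −(long value) = -$185.90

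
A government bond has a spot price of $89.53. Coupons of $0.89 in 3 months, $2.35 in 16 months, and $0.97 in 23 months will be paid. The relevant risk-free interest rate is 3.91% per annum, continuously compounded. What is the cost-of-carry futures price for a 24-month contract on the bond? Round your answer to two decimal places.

PV(coupons) I = 0.89·e^(−0.0391·3/12) + 2.35·e^(−0.0391·16/12) + 0.97·e^(−0.0391·23/12)
I = 0.8813 + 2.2306 + 0.9000 = 4.0119
F = (S − I)·e^(rT) = (89.53 − 4.0119) · e^(0.0391·24/12)
= 85.5181 · e^0.078200 = 85.5181 × 1.081339 = $92.47

$92.47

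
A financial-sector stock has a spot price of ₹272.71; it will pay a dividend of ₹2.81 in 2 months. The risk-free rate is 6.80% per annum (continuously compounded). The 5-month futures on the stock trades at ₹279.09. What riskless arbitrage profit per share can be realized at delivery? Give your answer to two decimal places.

PV(dividends) I = 2.81·e^(−0.0680·2/12) = 2.7783
Fair futures F* = (S − I)·e^(rT) = (272.71 − 2.7783)·e^0.028333 = 269.9317 × 1.028738 = 277.6890
Market ₹279.09 > fair 277.6890: forward overpriced → cash-and-carry (borrow at r, buy the stock and collect the dividends, short the forward).
Profit at T = |F_mkt − F*| = |279.09 − 277.6890| = ₹1.40 per share

₹1.40 per share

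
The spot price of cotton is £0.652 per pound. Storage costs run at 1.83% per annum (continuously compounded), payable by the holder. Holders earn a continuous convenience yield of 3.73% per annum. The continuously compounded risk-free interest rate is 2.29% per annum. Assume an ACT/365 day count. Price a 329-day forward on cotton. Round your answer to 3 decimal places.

£0.654 per pound

Net carry = r + u − y = 0.0229 + 0.0183 − 0.0373 = 0.0039
F = S·e^((r+u−y)T) = 0.652 · e^(0.0039 × 329/365) = 0.652 · e^0.003515
= 0.652 × 1.003521 = £0.654 per pound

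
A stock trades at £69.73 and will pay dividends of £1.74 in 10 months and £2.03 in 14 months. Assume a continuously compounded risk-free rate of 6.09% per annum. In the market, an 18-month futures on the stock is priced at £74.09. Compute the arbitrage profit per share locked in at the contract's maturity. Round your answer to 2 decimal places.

PV(dividends) I = 1.74·e^(−0.0609·10/12) + 2.03·e^(−0.0609·14/12) = 3.5447
Fair futures F* = (S − I)·e^(rT) = (69.73 − 3.5447)·e^0.091350 = 66.1853 × 1.095652 = 72.5161
Market £74.09 > fair 72.5161: forward overpriced → cash-and-carry (borrow at r, buy the stock and collect the dividends, short the forward).
Profit at T = |F_mkt − F*| = |74.09 − 72.5161| = £1.57 per share

£1.57 per share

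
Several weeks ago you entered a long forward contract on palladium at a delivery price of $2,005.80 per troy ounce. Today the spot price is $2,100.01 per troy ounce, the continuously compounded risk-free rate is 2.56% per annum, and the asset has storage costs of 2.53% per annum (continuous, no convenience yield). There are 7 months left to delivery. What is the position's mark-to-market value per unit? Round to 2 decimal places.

Current fair forward for the remaining 7 months: F = S·e^((r + u)·T), (r + u) = 0.0256 + 0.0253 = 0.0509
F = 2100.01 · e^(0.0509 × 7/12) = 2100.01 × 1.03013686 = 2163.2977
Value of long forward = (F − K)·e^(−rT) = (2163.2977 − 2005.80) · e^(−0.0256·7/12)
= 157.4977 × 0.98517762 = 155.16

$155.16 per troy ounce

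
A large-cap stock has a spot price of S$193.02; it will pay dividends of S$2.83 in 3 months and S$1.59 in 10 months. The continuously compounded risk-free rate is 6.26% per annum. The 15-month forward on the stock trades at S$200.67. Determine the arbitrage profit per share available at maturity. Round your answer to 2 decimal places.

PV(dividends) I = 2.83·e^(−0.0626·3/12) + 1.59·e^(−0.0626·10/12) = 4.2952
Fair forward F* = (S − I)·e^(rT) = (193.02 − 4.2952)·e^0.078250 = 188.7248 × 1.081393 = 204.0857
Market S$200.67 < fair 204.0857: forward underpriced → reverse cash-and-carry (short the stock, invest proceeds at r, pay the dividends, go long the forward).
Profit at T = |F_mkt − F*| = |200.67 − 204.0857| = S$3.42 per share

S$3.42 per share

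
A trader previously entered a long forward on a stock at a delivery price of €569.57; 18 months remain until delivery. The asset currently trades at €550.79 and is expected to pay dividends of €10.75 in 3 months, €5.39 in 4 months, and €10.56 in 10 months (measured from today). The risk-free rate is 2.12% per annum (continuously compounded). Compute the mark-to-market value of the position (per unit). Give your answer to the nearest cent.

PV(remaining dividends) I = 10.75·e^(−0.0212·3/12) + 5.39·e^(−0.0212·4/12) + 10.56·e^(−0.0212·10/12) = 26.4203
Current forward F = (S − I)·e^(rT) = (550.79 − 26.4203)·e^(0.0212·18/12) = 524.3697 × 1.032311 = 541.3126
Value (long) = (F − K)·e^(−rT) = (541.3126 − 569.57) × 0.968700 = -27.3729
Value = -€27.37

-€27.37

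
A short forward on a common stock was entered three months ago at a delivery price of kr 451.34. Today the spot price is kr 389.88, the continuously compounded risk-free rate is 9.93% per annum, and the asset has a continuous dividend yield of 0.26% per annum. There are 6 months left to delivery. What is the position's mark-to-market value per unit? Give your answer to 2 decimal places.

Current fair forward for the remaining 6 months: F = S·e^((r − q)·T), (r − q) = 0.0993 − 0.0026 = 0.0967
F = 389.88 · e^(0.0967 × 6/12) = 389.88 × 1.049538 = 409.1939
Value of long forward = (F − K)·e^(−rT) = (409.1939 − 451.34) · e^(−0.0993·6/12)
= -42.1461 × 0.951562 = -40.10
Short position value = −(long value) = kr 40.10

kr 40.10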